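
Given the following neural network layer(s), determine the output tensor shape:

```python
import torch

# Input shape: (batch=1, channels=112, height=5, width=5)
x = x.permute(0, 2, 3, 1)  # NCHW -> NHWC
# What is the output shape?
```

Input: (1, 112, 5, 5) -> Output: (1, 5, 5, 112)

Answer: (1, 5, 5, 112)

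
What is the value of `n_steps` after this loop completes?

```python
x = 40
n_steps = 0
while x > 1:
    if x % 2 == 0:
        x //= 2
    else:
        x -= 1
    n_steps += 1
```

Steps to reduce 40 to 1
`n_steps` takes the values: 0 → 1 → 2 → 3 → 4 → 5 → 6

Answer: 6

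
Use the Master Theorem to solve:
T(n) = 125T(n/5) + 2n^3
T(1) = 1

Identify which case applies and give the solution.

a=125, b=5, f(n)=2n^3. log_5(125) = 3. Since c=3 = 3, Case 2 applies: T(n) = Θ(n^log_b(a) · log n) = O(n^3 log n).

Answer: O(n^3 log n) - Case 2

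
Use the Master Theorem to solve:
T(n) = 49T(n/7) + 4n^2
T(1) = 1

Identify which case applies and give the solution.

a=49, b=7, f(n)=4n^2. log_7(49) = 2. Since c=2 = 2, Case 2 applies: T(n) = Θ(n^log_b(a) · log n) = O(n^2 log n).

Answer: O(n^2 log n) - Case 2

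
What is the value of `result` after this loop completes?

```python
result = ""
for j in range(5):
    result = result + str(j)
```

Concatenate digits 0 to 4
`result` takes the values: "" → "0" → "01" → "012" → "0123" → "01234"

Answer: "01234"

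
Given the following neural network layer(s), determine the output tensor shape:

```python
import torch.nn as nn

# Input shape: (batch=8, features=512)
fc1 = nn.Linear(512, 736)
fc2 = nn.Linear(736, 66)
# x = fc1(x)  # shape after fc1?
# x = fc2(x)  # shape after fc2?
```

Input: (8, 512) -> after fc1: (8, 736) -> Output: (8, 66)

Answer: (8, 66)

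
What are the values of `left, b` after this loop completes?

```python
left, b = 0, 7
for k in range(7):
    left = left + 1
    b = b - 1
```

left goes 0→7, b goes 7→0
`left, b` takes the values: (0, 7) → (1, 7) → (1, 6) → (2, 6) → (2, 5) → (3, 5) → (3, 4) → (4, 4) → (4, 3) → (5, 3) → (5, 2) → (6, 2) → (6, 1) → (7, 1) → (7, 0)

Answer: 7, 0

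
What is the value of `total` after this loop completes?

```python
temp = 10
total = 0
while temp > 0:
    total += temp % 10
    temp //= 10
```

Sum digits of 10
`total` takes the values: 0 → 1

Answer: 1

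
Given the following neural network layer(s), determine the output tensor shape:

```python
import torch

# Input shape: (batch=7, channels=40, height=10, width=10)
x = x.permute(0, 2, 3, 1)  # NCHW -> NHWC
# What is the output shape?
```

Input: (7, 40, 10, 10) -> Output: (7, 10, 10, 40)

Answer: (7, 10, 10, 40)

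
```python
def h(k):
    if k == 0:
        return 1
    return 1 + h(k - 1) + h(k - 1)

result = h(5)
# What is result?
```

h(k) = 1 + 2·h(k-1), h(0)=1. Closed form: (1+1)·2^5 - 1 = 63.

Answer: 63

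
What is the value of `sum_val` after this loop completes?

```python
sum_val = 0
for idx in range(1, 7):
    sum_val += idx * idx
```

Sum of squares 1² to 6² = 91
`sum_val` takes the values: 0 → 1 → 5 → 14 → 30 → 55 → 91

Answer: 91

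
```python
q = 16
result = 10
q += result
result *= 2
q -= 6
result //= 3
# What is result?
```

Trace:
`q = 16` → q = 16
`result = 10` → result = 10
`q += result` → q = 26
`result *= 2` → result = 20
`q -= 6` → q = 20
`result //= 3` → result = 6
So result = 6

Answer: 6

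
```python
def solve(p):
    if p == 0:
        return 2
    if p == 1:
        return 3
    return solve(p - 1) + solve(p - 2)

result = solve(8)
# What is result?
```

Build up from base cases: solve(0)=2, solve(1)=3, solve(2)=5, solve(3)=8, solve(4)=13, solve(5)=21, solve(6)=34, ..., solve(8)=89

Answer: 89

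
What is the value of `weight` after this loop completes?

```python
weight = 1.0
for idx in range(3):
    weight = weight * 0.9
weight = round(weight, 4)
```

Exponential decay: 1.0 * 0.9^3
`weight` takes the values: 1.0 → 0.9 → 0.81 → 0.729

Answer: 0.729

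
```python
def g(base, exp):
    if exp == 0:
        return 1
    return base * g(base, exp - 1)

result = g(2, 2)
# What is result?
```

g(2, 2) = 2 * 2 = 4

Answer: 4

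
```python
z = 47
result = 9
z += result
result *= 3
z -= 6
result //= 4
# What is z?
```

Trace:
`z = 47` → z = 47
`result = 9` → result = 9
`z += result` → z = 56
`result *= 3` → result = 27
`z -= 6` → z = 50
`result //= 4` → result = 6
So z = 50

Answer: 50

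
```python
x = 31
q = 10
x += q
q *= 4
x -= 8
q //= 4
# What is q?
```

Trace:
`x = 31` → x = 31
`q = 10` → q = 10
`x += q` → x = 41
`q *= 4` → q = 40
`x -= 8` → x = 33
`q //= 4` → q = 10
So q = 10

Answer: 10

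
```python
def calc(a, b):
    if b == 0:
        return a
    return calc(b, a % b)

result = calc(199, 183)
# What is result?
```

calc(199, 183) -> calc(183, 16) -> calc(16, 7) -> calc(7, 2) -> calc(2, 1) -> calc(1, 0) -> 1

Answer: 1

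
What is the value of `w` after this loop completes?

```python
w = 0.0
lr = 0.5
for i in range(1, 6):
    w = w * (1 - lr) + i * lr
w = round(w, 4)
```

Moving average with lr=0.5
`w` takes the values: 0.0 → 0.5 → 1.25 → 2.125 → 3.0625 → 4.03125 → 4.0312

Answer: 4.0312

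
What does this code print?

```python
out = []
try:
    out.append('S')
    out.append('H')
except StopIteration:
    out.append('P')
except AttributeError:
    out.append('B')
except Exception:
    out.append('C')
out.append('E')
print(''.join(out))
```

Execution trace: 'S' (try body) → 'H' (try body, no exception) → 'E' (after the try/except). Output: SHE

Answer: SHE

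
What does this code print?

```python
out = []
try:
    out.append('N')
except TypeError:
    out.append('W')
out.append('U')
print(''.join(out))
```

Execution trace: 'N' (try body, no exception) → 'U' (after the try/except). Output: NU

Answer: NU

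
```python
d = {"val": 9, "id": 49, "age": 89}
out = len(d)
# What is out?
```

Trace:
`d = {"val": 9, "id": 49, "age": 89}` → d = {'val': 9, 'id': 49, 'age': 89}
`out = len(d)` → out = 3
So out = 3

Answer: 3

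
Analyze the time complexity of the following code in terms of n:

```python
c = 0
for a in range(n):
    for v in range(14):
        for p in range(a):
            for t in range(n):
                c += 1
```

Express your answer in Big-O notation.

Each loop level contributes: n × 1 × n × n. Multiplying the contributions gives O(n^3).

Answer: O(n^3)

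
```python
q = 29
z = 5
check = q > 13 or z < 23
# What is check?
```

Trace:
`q = 29` → q = 29
`z = 5` → z = 5
`check = q > 13 or z < 23` → check = True
So check = True

Answer: True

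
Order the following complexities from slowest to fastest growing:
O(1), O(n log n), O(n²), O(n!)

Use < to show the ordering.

Ordered by growth rate: O(1) < O(n log n) < O(n²) < O(n!)

Answer: O(1) < O(n log n) < O(n²) < O(n!)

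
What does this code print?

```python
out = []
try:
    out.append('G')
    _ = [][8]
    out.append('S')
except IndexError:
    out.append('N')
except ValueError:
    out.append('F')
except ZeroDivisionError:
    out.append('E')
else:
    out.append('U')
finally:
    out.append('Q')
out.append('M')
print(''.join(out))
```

Execution trace: 'G' (try body) → 'N' (except IndexError) → 'Q' (finally) → 'M' (after the try/except). Output: GNQM

Answer: GNQM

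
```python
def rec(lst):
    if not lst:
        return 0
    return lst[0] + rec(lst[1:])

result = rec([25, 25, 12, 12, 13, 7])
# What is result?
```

25 + 25 + 12 + 12 + 13 + 7 + 0 = 94

Answer: 94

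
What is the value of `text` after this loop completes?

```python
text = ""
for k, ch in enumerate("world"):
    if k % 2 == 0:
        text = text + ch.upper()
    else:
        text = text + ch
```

Uppercase even positions in 'world'
`text` takes the values: "" → "W" → "Wo" → "WoR" → "WoRl" → "WoRlD"

Answer: "WoRlD"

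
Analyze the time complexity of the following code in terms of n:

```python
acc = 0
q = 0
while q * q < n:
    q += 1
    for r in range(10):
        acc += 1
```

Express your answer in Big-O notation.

Each loop level contributes: √n × 1. Multiplying the contributions gives O(√n).

Answer: O(√n)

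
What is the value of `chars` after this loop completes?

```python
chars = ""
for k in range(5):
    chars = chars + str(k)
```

Concatenate digits 0 to 4
`chars` takes the values: "" → "0" → "01" → "012" → "0123" → "01234"

Answer: "01234"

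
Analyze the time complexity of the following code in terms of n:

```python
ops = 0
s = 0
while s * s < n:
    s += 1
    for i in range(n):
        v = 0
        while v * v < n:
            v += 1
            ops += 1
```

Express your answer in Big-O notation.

Each loop level contributes: √n × n × √n. Multiplying the contributions gives O(n^2).

Answer: O(n^2)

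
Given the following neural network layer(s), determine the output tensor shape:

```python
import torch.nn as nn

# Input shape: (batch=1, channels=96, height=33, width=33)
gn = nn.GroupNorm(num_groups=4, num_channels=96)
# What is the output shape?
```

Input: (1, 96, 33, 33) -> Output: (1, 96, 33, 33)

Answer: (1, 96, 33, 33)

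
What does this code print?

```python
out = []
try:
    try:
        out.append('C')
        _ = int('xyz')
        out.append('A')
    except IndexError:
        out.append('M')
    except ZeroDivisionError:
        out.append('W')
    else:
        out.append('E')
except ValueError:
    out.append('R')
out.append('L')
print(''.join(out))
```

Execution trace: 'C' (inner try body) → 'R' (outer except ValueError) → 'L' (after the try/except). Output: CRL

Answer: CRL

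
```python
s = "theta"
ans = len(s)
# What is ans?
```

Trace:
`s = "theta"` → s = 'theta'
`ans = len(s)` → ans = 5
So ans = 5

Answer: 5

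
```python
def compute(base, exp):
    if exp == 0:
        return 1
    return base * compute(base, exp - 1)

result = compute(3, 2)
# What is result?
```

compute(3, 2) = 3 * 3 = 9

Answer: 9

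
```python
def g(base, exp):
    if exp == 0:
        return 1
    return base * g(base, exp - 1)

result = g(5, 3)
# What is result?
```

g(5, 3) = 5 * 5 * 5 = 125

Answer: 125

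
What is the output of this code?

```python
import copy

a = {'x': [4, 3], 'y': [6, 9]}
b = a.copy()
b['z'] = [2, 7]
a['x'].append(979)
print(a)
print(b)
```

Key concept: shallow copy of dict with mutable values.
Step by step:
`a = {'x': [4, 3], 'y': [6, 9]}` → a = {'x': [4, 3], 'y': [6, 9]}
`b = a.copy()` → b = {'x': [4, 3], 'y': [6, 9]}
`b['z'] = [2, 7]` → b = {'x': [4, 3], 'y': [6, 9], 'z': [2, 7]}
`a['x'].append(979)` → a = {'x': [4, 3, 979], 'y': [6, 9]}; b = {'x': [4, 3, 979], 'y': [6, 9], 'z': [2, 7]}
`print(a)` → prints {'x': [4, 3, 979], 'y': [6, 9]}
`print(b)` → prints {'x': [4, 3, 979], 'y': [6, 9], 'z': [2, 7]}

Answer:
{'x': [4, 3, 979], 'y': [6, 9]}
{'x': [4, 3, 979], 'y': [6, 9], 'z': [2, 7]}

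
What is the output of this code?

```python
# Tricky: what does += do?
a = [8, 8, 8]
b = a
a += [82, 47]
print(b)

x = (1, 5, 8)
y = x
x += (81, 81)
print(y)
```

Key concept: += behavior differs for mutable vs immutable.
Step by step:
`a = [8, 8, 8]` → a = [8, 8, 8]
`b = a` → b = [8, 8, 8] (same object as a)
`a += [82, 47]` → a = [8, 8, 8, 82, 47] (same object as b); b = [8, 8, 8, 82, 47] (same object as a)
`print(b)` → prints [8, 8, 8, 82, 47]
`x = (1, 5, 8)` → x = (1, 5, 8)
`y = x` → y = (1, 5, 8)
`x += (81, 81)` → x = (1, 5, 8, 81, 81)
`print(y)` → prints (1, 5, 8)

Answer:
[8, 8, 8, 82, 47]
(1, 5, 8)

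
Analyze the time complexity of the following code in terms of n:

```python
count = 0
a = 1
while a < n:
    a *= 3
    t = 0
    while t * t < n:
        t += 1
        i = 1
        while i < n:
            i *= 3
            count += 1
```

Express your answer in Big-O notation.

Each loop level contributes: log n × √n × log n. Multiplying the contributions gives O(√n log² n).

Answer: O(√n log² n)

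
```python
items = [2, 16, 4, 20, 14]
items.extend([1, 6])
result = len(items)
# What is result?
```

Trace:
`items = [2, 16, 4, 20, 14]` → items = [2, 16, 4, 20, 14]
`items.extend([1, 6])` → items = [2, 16, 4, 20, 14, 1, 6]
`result = len(items)` → result = 7
So result = 7

Answer: 7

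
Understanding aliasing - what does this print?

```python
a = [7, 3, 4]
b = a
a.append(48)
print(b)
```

Key concept: basic list aliasing.
Step by step:
`a = [7, 3, 4]` → a = [7, 3, 4]
`b = a` → b = [7, 3, 4] (same object as a)
`a.append(48)` → a = [7, 3, 4, 48] (same object as b); b = [7, 3, 4, 48] (same object as a)
`print(b)` → prints [7, 3, 4, 48]

Answer: [7, 3, 4, 48]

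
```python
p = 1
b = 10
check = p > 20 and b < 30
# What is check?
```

Trace:
`p = 1` → p = 1
`b = 10` → b = 10
`check = p > 20 and b < 30` → check = False
So check = False

Answer: False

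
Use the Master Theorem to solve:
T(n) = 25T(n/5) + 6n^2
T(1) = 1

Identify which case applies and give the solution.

a=25, b=5, f(n)=6n^2. log_5(25) = 2. Since c=2 = 2, Case 2 applies: T(n) = Θ(n^log_b(a) · log n) = O(n^2 log n).

Answer: O(n^2 log n) - Case 2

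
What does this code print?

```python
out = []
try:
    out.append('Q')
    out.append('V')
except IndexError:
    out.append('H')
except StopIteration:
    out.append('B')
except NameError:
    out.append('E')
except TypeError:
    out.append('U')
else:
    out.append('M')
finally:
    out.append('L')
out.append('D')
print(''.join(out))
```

Execution trace: 'Q' (try body) → 'V' (try body, no exception) → 'M' (else) → 'L' (finally) → 'D' (after the try/except). Output: QVMLD

Answer: QVMLD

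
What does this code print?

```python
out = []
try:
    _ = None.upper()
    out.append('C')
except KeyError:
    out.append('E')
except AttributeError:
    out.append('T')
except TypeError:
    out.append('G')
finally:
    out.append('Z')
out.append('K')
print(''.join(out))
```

Execution trace: 'T' (except AttributeError) → 'Z' (finally) → 'K' (after the try/except). Output: TZK

Answer: TZK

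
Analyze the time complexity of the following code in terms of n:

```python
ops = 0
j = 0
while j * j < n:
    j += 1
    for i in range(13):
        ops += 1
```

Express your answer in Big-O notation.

Each loop level contributes: √n × 1. Multiplying the contributions gives O(√n).

Answer: O(√n)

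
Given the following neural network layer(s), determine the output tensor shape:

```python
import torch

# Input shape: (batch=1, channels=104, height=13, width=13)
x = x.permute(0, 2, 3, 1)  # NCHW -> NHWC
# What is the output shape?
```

Input: (1, 104, 13, 13) -> Output: (1, 13, 13, 104)

Answer: (1, 13, 13, 104)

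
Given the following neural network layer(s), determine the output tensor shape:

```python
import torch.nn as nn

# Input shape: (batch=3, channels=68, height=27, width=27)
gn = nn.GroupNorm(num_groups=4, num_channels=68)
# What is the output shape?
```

Input: (3, 68, 27, 27) -> Output: (3, 68, 27, 27)

Answer: (3, 68, 27, 27)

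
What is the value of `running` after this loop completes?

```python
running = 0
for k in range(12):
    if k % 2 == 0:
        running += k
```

Sum of even numbers 0 to 11
`running` takes the values: 0 → 2 → 6 → 12 → 20 → 30

Answer: 30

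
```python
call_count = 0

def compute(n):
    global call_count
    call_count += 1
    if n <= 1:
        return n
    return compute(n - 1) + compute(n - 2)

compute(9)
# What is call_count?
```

Calls(n) = 1 + Calls(n-1) + Calls(n-2); Calls(0)=Calls(1)=1. For n=9 this gives 109.

Answer: 109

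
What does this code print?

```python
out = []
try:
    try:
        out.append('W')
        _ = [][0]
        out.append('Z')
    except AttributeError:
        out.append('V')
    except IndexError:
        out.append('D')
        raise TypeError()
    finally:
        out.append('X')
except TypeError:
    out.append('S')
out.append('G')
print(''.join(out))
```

Execution trace: 'W' (inner try body) → 'D' (inner except IndexError) → 'X' (inner finally) → 'S' (outer except TypeError) → 'G' (after the try/except). Output: WDXSG

Answer: WDXSG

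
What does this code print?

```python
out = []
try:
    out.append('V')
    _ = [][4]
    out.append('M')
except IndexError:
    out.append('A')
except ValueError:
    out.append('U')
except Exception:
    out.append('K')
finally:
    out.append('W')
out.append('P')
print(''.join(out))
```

Execution trace: 'V' (try body) → 'A' (except IndexError) → 'W' (finally) → 'P' (after the try/except). Output: VAWP

Answer: VAWP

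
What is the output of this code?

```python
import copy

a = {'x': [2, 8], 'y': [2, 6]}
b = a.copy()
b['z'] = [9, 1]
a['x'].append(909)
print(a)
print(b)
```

Key concept: shallow copy of dict with mutable values.
Step by step:
`a = {'x': [2, 8], 'y': [2, 6]}` → a = {'x': [2, 8], 'y': [2, 6]}
`b = a.copy()` → b = {'x': [2, 8], 'y': [2, 6]}
`b['z'] = [9, 1]` → b = {'x': [2, 8], 'y': [2, 6], 'z': [9, 1]}
`a['x'].append(909)` → a = {'x': [2, 8, 909], 'y': [2, 6]}; b = {'x': [2, 8, 909], 'y': [2, 6], 'z': [9, 1]}
`print(a)` → prints {'x': [2, 8, 909], 'y': [2, 6]}
`print(b)` → prints {'x': [2, 8, 909], 'y': [2, 6], 'z': [9, 1]}

Answer:
{'x': [2, 8, 909], 'y': [2, 6]}
{'x': [2, 8, 909], 'y': [2, 6], 'z': [9, 1]}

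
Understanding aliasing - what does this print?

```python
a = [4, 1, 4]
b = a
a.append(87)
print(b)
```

Key concept: basic list aliasing.
Step by step:
`a = [4, 1, 4]` → a = [4, 1, 4]
`b = a` → b = [4, 1, 4] (same object as a)
`a.append(87)` → a = [4, 1, 4, 87] (same object as b); b = [4, 1, 4, 87] (same object as a)
`print(b)` → prints [4, 1, 4, 87]

Answer: [4, 1, 4, 87]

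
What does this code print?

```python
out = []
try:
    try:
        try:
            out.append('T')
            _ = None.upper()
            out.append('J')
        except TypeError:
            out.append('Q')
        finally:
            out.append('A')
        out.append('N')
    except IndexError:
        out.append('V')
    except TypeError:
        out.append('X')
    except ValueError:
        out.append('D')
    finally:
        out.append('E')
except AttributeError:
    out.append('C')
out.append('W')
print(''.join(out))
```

Execution trace: 'T' (inner try body) → 'A' (inner finally) → 'E' (finally) → 'C' (outer except AttributeError) → 'W' (after the try/except). Output: TAECW

Answer: TAECW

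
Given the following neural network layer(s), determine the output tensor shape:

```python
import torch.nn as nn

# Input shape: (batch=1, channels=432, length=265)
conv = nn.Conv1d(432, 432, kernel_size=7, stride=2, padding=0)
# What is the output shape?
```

Input: (1, 432, 265) -> Output: (1, 432, 130)

Answer: (1, 432, 130)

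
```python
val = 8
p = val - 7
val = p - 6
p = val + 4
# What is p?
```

Trace:
`val = 8` → val = 8
`p = val - 7` → p = 1
`val = p - 6` → val = -5
`p = val + 4` → p = -1
So p = -1

Answer: -1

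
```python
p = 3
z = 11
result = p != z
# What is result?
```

Trace:
`p = 3` → p = 3
`z = 11` → z = 11
`result = p != z` → result = True
So result = True

Answer: True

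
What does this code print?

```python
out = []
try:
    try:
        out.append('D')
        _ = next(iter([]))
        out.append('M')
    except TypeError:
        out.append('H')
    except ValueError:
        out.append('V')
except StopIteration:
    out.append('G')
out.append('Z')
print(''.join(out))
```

Execution trace: 'D' (inner try body) → 'G' (outer except StopIteration) → 'Z' (after the try/except). Output: DGZ

Answer: DGZ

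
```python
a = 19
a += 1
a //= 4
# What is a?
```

Trace:
`a = 19` → a = 19
`a += 1` → a = 20
`a //= 4` → a = 5
So a = 5

Answer: 5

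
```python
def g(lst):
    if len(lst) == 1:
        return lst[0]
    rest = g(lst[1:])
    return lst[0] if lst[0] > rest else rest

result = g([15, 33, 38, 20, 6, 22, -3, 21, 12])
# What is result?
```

Recursive max over [15, 33, 38, 20, 6, 22, -3, 21, 12] = 38

Answer: 38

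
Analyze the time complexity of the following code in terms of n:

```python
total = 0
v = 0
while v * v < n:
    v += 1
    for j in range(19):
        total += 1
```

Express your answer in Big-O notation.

Each loop level contributes: √n × 1. Multiplying the contributions gives O(√n).

Answer: O(√n)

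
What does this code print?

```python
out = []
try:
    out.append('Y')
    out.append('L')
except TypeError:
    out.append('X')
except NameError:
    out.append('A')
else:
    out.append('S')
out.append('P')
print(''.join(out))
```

Execution trace: 'Y' (try body) → 'L' (try body, no exception) → 'S' (else) → 'P' (after the try/except). Output: YLSP

Answer: YLSP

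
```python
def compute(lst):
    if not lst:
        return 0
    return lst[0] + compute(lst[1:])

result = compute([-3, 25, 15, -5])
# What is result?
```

(-3) + 25 + 15 + (-5) + 0 = 32

Answer: 32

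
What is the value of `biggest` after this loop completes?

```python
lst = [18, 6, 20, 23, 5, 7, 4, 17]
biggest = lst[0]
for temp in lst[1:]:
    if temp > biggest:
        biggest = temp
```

Maximum of [18, 6, 20, 23, 5, 7, 4, 17]
`biggest` takes the values: 18 → 20 → 23

Answer: 23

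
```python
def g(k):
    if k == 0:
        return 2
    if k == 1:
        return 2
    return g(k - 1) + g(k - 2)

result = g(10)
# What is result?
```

Build up from base cases: g(0)=2, g(1)=2, g(2)=4, g(3)=6, g(4)=10, g(5)=16, g(6)=26, ..., g(10)=178

Answer: 178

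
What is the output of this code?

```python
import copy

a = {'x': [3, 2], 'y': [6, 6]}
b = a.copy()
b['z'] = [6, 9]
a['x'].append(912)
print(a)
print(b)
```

Key concept: shallow copy of dict with mutable values.
Step by step:
`a = {'x': [3, 2], 'y': [6, 6]}` → a = {'x': [3, 2], 'y': [6, 6]}
`b = a.copy()` → b = {'x': [3, 2], 'y': [6, 6]}
`b['z'] = [6, 9]` → b = {'x': [3, 2], 'y': [6, 6], 'z': [6, 9]}
`a['x'].append(912)` → a = {'x': [3, 2, 912], 'y': [6, 6]}; b = {'x': [3, 2, 912], 'y': [6, 6], 'z': [6, 9]}
`print(a)` → prints {'x': [3, 2, 912], 'y': [6, 6]}
`print(b)` → prints {'x': [3, 2, 912], 'y': [6, 6], 'z': [6, 9]}

Answer:
{'x': [3, 2, 912], 'y': [6, 6]}
{'x': [3, 2, 912], 'y': [6, 6], 'z': [6, 9]}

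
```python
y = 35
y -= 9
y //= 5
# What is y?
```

Trace:
`y = 35` → y = 35
`y -= 9` → y = 26
`y //= 5` → y = 5
So y = 5

Answer: 5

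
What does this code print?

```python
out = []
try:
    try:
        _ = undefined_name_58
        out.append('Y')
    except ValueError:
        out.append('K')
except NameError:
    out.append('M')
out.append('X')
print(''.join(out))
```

Execution trace: 'M' (outer except NameError) → 'X' (after the try/except). Output: MX

Answer: MX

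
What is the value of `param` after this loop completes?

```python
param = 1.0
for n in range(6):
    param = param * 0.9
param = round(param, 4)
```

Exponential decay: 1.0 * 0.9^6
`param` takes the values: 1.0 → 0.9 → 0.81 → 0.729 → 0.6561 → 0.59049 → 0.531441 → 0.5314

Answer: 0.5314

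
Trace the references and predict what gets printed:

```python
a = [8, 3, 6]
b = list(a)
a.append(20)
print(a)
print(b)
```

Key concept: list() constructor creates copy.
Step by step:
`a = [8, 3, 6]` → a = [8, 3, 6]
`b = list(a)` → b = [8, 3, 6]
`a.append(20)` → a = [8, 3, 6, 20]
`print(a)` → prints [8, 3, 6, 20]
`print(b)` → prints [8, 3, 6]

Answer:
[8, 3, 6, 20]
[8, 3, 6]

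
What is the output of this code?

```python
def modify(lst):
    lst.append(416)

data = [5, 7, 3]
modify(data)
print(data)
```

Key concept: function modifies passed list.
Step by step:
`data = [5, 7, 3]` → data = [5, 7, 3]
`modify(data)` → data = [5, 7, 3, 416]
`print(data)` → prints [5, 7, 3, 416]

Answer: [5, 7, 3, 416]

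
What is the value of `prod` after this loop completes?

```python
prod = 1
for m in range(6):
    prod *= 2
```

2^6 = 64
`prod` takes the values: 1 → 2 → 4 → 8 → 16 → 32 → 64

Answer: 64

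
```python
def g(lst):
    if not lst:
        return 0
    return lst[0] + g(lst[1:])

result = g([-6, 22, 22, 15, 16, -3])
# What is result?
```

(-6) + 22 + 22 + 15 + 16 + (-3) + 0 = 66

Answer: 66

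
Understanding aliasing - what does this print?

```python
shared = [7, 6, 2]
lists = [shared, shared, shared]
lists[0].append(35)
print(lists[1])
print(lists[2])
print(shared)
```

Key concept: list of same reference.
Step by step:
`shared = [7, 6, 2]` → shared = [7, 6, 2]
`lists = [shared, shared, shared]` → lists = [[7, 6, 2], [7, 6, 2], [7, 6, 2]]
`lists[0].append(35)` → shared = [7, 6, 2, 35]; lists = [[7, 6, 2, 35], [7, 6, 2, 35], [7, 6, 2, 35]]
`print(lists[1])` → prints [7, 6, 2, 35]
`print(lists[2])` → prints [7, 6, 2, 35]
`print(shared)` → prints [7, 6, 2, 35]

Answer:
[7, 6, 2, 35]
[7, 6, 2, 35]
[7, 6, 2, 35]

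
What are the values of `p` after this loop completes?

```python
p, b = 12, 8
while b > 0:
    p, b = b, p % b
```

GCD of 12 and 8
`p` takes the values: 12 → 8 → 4

Answer: 4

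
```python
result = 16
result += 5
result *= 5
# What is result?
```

Trace:
`result = 16` → result = 16
`result += 5` → result = 21
`result *= 5` → result = 105
So result = 105

Answer: 105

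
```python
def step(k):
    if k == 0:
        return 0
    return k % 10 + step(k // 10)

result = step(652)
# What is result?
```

Sum of digits of 652: 2 + 5 + 6 = 13

Answer: 13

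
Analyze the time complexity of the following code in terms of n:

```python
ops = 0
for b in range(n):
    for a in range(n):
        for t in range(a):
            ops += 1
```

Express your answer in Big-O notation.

Each loop level contributes: n × n × n. Multiplying the contributions gives O(n^3).

Answer: O(n^3)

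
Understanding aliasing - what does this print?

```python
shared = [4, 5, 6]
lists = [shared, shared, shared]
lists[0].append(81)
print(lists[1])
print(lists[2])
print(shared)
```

Key concept: list of same reference.
Step by step:
`shared = [4, 5, 6]` → shared = [4, 5, 6]
`lists = [shared, shared, shared]` → lists = [[4, 5, 6], [4, 5, 6], [4, 5, 6]]
`lists[0].append(81)` → shared = [4, 5, 6, 81]; lists = [[4, 5, 6, 81], [4, 5, 6, 81], [4, 5, 6, 81]]
`print(lists[1])` → prints [4, 5, 6, 81]
`print(lists[2])` → prints [4, 5, 6, 81]
`print(shared)` → prints [4, 5, 6, 81]

Answer:
[4, 5, 6, 81]
[4, 5, 6, 81]
[4, 5, 6, 81]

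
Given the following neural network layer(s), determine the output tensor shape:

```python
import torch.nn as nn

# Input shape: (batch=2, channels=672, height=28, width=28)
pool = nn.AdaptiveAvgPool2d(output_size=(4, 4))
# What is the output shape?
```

Input: (2, 672, 28, 28) -> Output: (2, 672, 4, 4)

Answer: (2, 672, 4, 4)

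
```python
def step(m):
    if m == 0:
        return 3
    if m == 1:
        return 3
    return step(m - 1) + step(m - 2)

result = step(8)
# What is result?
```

Build up from base cases: step(0)=3, step(1)=3, step(2)=6, step(3)=9, step(4)=15, step(5)=24, step(6)=39, ..., step(8)=102

Answer: 102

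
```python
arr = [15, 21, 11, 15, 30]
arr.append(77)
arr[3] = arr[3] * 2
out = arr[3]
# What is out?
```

Trace:
`arr = [15, 21, 11, 15, 30]` → arr = [15, 21, 11, 15, 30]
`arr.append(77)` → arr = [15, 21, 11, 15, 30, 77]
`arr[3] = arr[3] * 2` → arr = [15, 21, 11, 30, 30, 77]
`out = arr[3]` → out = 30
So out = 30

Answer: 30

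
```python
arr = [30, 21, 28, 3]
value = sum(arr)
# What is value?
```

Trace:
`arr = [30, 21, 28, 3]` → arr = [30, 21, 28, 3]
`value = sum(arr)` → value = 82
So value = 82

Answer: 82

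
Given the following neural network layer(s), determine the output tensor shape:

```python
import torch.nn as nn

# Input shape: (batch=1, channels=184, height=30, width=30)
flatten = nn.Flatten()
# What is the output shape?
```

Input: (1, 184, 30, 30) -> Output: (1, 165600)

Answer: (1, 165600)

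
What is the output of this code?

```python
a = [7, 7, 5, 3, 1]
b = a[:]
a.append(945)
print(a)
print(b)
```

Key concept: slice [:] creates copy.
Step by step:
`a = [7, 7, 5, 3, 1]` → a = [7, 7, 5, 3, 1]
`b = a[:]` → b = [7, 7, 5, 3, 1]
`a.append(945)` → a = [7, 7, 5, 3, 1, 945]
`print(a)` → prints [7, 7, 5, 3, 1, 945]
`print(b)` → prints [7, 7, 5, 3, 1]

Answer:
[7, 7, 5, 3, 1, 945]
[7, 7, 5, 3, 1]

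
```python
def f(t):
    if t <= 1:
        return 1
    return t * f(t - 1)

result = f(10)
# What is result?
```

f(10) = 10 * 9 * 8 * 7 * 6 * 5 * 4 * 3 * 2 * 1 = 3628800

Answer: 3628800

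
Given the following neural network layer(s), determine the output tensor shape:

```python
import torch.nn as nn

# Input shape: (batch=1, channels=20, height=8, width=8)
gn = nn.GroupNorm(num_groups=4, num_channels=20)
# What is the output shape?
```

Input: (1, 20, 8, 8) -> Output: (1, 20, 8, 8)

Answer: (1, 20, 8, 8)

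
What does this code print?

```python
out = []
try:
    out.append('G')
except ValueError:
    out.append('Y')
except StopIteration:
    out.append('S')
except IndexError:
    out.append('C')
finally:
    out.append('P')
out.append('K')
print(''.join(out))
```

Execution trace: 'G' (try body, no exception) → 'P' (finally) → 'K' (after the try/except). Output: GPK

Answer: GPK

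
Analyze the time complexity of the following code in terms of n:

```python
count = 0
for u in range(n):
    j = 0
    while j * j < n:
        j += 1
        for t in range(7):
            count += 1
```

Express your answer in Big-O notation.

Each loop level contributes: n × √n × 1. Multiplying the contributions gives O(n√n).

Answer: O(n√n)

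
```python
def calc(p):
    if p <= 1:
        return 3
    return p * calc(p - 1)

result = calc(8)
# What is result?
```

calc(8) = 8 * 7 * 6 * 5 * 4 * 3 * 2 * 3 = 120960

Answer: 120960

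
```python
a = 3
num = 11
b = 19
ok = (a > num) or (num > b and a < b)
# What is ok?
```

Trace:
`a = 3` → a = 3
`num = 11` → num = 11
`b = 19` → b = 19
`ok = (a > num) or (num > b and a < b)` → ok = False
So ok = False

Answer: False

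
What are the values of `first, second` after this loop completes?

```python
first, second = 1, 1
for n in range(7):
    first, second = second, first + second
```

Fibonacci: after 7 iterations
`first, second` takes the values: (1, 1) → (1, 2) → (2, 3) → (3, 5) → (5, 8) → (8, 13) → (13, 21) → (21, 34)

Answer: 21, 34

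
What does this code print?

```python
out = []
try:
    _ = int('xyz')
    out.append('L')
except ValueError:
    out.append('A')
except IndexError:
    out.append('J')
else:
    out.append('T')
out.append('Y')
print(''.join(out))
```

Execution trace: 'A' (except ValueError) → 'Y' (after the try/except). Output: AY

Answer: AY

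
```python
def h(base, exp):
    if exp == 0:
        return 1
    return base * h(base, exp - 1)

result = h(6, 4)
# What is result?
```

h(6, 4) = 6 * 6 * 6 * 6 = 1296

Answer: 1296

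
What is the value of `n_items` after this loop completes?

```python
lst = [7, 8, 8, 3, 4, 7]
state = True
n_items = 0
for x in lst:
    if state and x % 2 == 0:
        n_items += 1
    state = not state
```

Count even values at even positions
`n_items` takes the values: 0 → 1 → 2

Answer: 2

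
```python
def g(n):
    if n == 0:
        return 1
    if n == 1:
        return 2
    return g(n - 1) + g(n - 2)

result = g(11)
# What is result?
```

Build up from base cases: g(0)=1, g(1)=2, g(2)=3, g(3)=5, g(4)=8, g(5)=13, g(6)=21, ..., g(11)=233

Answer: 233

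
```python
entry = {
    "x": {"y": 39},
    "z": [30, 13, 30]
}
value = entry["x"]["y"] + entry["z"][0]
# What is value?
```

Trace:
`entry = { ...` → entry = {'x': {'y': 39}, 'z': [30, 13, 30]}
`value = entry["x"]["y"] + entry["z"][0]` → value = 69
So value = 69

Answer: 69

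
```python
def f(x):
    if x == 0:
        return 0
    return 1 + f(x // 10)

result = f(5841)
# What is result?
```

Count of digits of 5841: 4

Answer: 4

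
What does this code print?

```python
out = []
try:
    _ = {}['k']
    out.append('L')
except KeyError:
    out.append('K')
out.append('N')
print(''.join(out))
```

Execution trace: 'K' (except KeyError) → 'N' (after the try/except). Output: KN

Answer: KN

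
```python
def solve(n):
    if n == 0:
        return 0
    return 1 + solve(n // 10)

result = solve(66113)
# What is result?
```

Count of digits of 66113: 5

Answer: 5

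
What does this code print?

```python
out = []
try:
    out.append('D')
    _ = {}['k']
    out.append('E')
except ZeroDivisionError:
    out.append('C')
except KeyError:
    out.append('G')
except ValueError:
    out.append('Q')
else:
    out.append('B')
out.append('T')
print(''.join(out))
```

Execution trace: 'D' (try body) → 'G' (except KeyError) → 'T' (after the try/except). Output: DGT

Answer: DGT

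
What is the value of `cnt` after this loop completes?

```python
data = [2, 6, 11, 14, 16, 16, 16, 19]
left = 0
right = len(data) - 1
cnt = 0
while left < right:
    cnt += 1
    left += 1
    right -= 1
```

Iterations until pointers meet (list length 8)
`cnt` takes the values: 0 → 1 → 2 → 3 → 4

Answer: 4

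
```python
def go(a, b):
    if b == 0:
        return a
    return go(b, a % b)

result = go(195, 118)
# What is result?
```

go(195, 118) -> go(118, 77) -> go(77, 41) -> go(41, 36) -> go(36, 5) -> go(5, 1) -> go(1, 0) -> 1

Answer: 1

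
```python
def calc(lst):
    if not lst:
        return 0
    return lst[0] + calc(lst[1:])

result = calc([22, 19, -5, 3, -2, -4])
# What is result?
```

22 + 19 + (-5) + 3 + (-2) + (-4) + 0 = 33

Answer: 33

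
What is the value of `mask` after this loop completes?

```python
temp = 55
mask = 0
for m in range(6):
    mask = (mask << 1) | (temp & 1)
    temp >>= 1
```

Reverse lowest 6 bits of 55
`mask` takes the values: 0 → 1 → 3 → 7 → 14 → 29 → 59

Answer: 59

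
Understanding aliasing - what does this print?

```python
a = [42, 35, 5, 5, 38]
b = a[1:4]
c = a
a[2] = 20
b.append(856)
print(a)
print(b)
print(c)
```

Key concept: slice vs alias.
Step by step:
`a = [42, 35, 5, 5, 38]` → a = [42, 35, 5, 5, 38]
`b = a[1:4]` → b = [35, 5, 5]
`c = a` → c = [42, 35, 5, 5, 38] (same object as a)
`a[2] = 20` → a = [42, 35, 20, 5, 38] (same object as c); c = [42, 35, 20, 5, 38] (same object as a)
`b.append(856)` → b = [35, 5, 5, 856]
`print(a)` → prints [42, 35, 20, 5, 38]
`print(b)` → prints [35, 5, 5, 856]
`print(c)` → prints [42, 35, 20, 5, 38]

Answer:
[42, 35, 20, 5, 38]
[35, 5, 5, 856]
[42, 35, 20, 5, 38]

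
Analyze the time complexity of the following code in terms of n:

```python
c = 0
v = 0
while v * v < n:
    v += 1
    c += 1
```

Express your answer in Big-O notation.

Each loop level contributes: √n. Multiplying the contributions gives O(√n).

Answer: O(√n)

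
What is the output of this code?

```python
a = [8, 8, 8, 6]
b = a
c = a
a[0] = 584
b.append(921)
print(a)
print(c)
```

Key concept: multiple aliases.
Step by step:
`a = [8, 8, 8, 6]` → a = [8, 8, 8, 6]
`b = a` → b = [8, 8, 8, 6] (same object as a)
`c = a` → c = [8, 8, 8, 6] (same object as a, b)
`a[0] = 584` → a = [584, 8, 8, 6] (same object as b, c); b = [584, 8, 8, 6] (same object as a, c); c = [584, 8, 8, 6] (same object as a, b)
`b.append(921)` → a = [584, 8, 8, 6, 921] (same object as b, c); b = [584, 8, 8, 6, 921] (same object as a, c); c = [584, 8, 8, 6, 921] (same object as a, b)
`print(a)` → prints [584, 8, 8, 6, 921]
`print(c)` → prints [584, 8, 8, 6, 921]

Answer:
[584, 8, 8, 6, 921]
[584, 8, 8, 6, 921]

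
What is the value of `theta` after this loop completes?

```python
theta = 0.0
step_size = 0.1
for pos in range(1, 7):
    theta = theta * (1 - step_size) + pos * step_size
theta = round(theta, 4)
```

Moving average with lr=0.1
`theta` takes the values: 0.0 → 0.1 → 0.29 → 0.561 → 0.9049 → 1.31441 → 1.782969 → 1.783

Answer: 1.783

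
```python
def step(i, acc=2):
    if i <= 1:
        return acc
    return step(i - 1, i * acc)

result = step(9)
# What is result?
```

Accumulator trace (n, acc): (9, 2) -> (8, 18) -> (7, 144) -> (6, 1008) -> (5, 6048) -> (4, 30240) -> (3, 120960) -> (2, 362880) -> (1, 725760) -> return 725760

Answer: 725760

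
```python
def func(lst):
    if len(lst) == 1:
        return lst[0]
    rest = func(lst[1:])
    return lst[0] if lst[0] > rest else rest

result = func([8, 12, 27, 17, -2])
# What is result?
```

Recursive max over [8, 12, 27, 17, -2] = 27

Answer: 27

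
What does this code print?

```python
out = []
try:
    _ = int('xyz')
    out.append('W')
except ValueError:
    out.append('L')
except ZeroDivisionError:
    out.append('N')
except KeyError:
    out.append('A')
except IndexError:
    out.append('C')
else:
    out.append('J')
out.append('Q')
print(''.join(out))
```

Execution trace: 'L' (except ValueError) → 'Q' (after the try/except). Output: LQ

Answer: LQ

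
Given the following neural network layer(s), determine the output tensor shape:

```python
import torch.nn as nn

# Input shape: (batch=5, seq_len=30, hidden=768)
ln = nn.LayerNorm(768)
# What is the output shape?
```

Input: (5, 30, 768) -> Output: (5, 30, 768)

Answer: (5, 30, 768)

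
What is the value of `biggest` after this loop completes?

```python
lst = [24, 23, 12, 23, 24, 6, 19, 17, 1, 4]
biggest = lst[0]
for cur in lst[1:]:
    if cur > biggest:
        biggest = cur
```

Maximum of [24, 23, 12, 23, 24, 6, 19, 17, 1, 4]
`biggest` takes the values: 24

Answer: 24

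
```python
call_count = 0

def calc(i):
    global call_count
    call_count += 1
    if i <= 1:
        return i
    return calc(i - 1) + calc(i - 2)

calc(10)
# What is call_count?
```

Calls(i) = 1 + Calls(i-1) + Calls(i-2); Calls(0)=Calls(1)=1. For i=10 this gives 177.

Answer: 177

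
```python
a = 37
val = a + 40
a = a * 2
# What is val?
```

Trace:
`a = 37` → a = 37
`val = a + 40` → val = 77
`a = a * 2` → a = 74
So val = 77

Answer: 77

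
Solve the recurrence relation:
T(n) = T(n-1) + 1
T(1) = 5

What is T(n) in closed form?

Unrolling: T(n) = T(1) + 1·(n-1) = 5 + 1(n-1) = n + 4.

Answer: T(n) = n + 4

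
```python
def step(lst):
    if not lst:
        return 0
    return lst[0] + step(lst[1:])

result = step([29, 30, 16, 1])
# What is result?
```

29 + 30 + 16 + 1 + 0 = 76

Answer: 76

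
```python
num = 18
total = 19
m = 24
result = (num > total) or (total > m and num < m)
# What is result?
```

Trace:
`num = 18` → num = 18
`total = 19` → total = 19
`m = 24` → m = 24
`result = (num > total) or (total > m and num < m)` → result = False
So result = False

Answer: False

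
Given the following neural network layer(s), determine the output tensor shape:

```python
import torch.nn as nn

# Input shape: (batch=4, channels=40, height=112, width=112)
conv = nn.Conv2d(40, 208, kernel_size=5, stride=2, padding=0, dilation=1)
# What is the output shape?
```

Input: (4, 40, 112, 112) -> Output: (4, 208, 54, 54)

Answer: (4, 208, 54, 54)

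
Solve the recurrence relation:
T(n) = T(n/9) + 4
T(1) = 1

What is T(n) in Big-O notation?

Each step divides n by 9 and adds 4. After log_9(n) steps we reach T(1)=1. So T(n) = 4·log_9(n) + 1 = O(log n).

Answer: O(log n)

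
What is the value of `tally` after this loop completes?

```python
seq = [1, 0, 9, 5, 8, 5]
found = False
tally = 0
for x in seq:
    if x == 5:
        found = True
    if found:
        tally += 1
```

Count elements after first 5 in [1, 0, 9, 5, 8, 5]
`tally` takes the values: 0 → 1 → 2 → 3

Answer: 3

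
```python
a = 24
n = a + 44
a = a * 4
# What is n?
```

Trace:
`a = 24` → a = 24
`n = a + 44` → n = 68
`a = a * 4` → a = 96
So n = 68

Answer: 68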